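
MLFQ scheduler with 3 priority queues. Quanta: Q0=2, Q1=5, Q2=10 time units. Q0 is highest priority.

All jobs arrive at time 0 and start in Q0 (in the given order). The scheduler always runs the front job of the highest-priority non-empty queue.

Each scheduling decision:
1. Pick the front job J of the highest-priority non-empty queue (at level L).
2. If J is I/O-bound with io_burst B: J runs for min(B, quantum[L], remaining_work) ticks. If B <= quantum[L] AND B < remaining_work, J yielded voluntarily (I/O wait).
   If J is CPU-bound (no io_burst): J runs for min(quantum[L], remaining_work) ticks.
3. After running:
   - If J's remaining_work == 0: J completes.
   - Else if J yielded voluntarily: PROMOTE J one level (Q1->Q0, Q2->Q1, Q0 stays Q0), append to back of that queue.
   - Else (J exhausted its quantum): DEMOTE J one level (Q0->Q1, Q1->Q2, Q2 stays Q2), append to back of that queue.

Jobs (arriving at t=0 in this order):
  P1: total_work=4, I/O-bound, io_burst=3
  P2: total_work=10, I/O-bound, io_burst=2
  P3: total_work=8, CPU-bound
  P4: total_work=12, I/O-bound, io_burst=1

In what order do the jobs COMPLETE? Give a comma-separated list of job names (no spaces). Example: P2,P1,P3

t=0-2: P1@Q0 runs 2, rem=2, quantum used, demote→Q1. Q0=[P2,P3,P4] Q1=[P1] Q2=[]
t=2-4: P2@Q0 runs 2, rem=8, I/O yield, promote→Q0. Q0=[P3,P4,P2] Q1=[P1] Q2=[]
t=4-6: P3@Q0 runs 2, rem=6, quantum used, demote→Q1. Q0=[P4,P2] Q1=[P1,P3] Q2=[]
t=6-7: P4@Q0 runs 1, rem=11, I/O yield, promote→Q0. Q0=[P2,P4] Q1=[P1,P3] Q2=[]
t=7-9: P2@Q0 runs 2, rem=6, I/O yield, promote→Q0. Q0=[P4,P2] Q1=[P1,P3] Q2=[]
t=9-10: P4@Q0 runs 1, rem=10, I/O yield, promote→Q0. Q0=[P2,P4] Q1=[P1,P3] Q2=[]
t=10-12: P2@Q0 runs 2, rem=4, I/O yield, promote→Q0. Q0=[P4,P2] Q1=[P1,P3] Q2=[]
t=12-13: P4@Q0 runs 1, rem=9, I/O yield, promote→Q0. Q0=[P2,P4] Q1=[P1,P3] Q2=[]
t=13-15: P2@Q0 runs 2, rem=2, I/O yield, promote→Q0. Q0=[P4,P2] Q1=[P1,P3] Q2=[]
t=15-16: P4@Q0 runs 1, rem=8, I/O yield, promote→Q0. Q0=[P2,P4] Q1=[P1,P3] Q2=[]
t=16-18: P2@Q0 runs 2, rem=0, completes. Q0=[P4] Q1=[P1,P3] Q2=[]
t=18-19: P4@Q0 runs 1, rem=7, I/O yield, promote→Q0. Q0=[P4] Q1=[P1,P3] Q2=[]
t=19-20: P4@Q0 runs 1, rem=6, I/O yield, promote→Q0. Q0=[P4] Q1=[P1,P3] Q2=[]
t=20-21: P4@Q0 runs 1, rem=5, I/O yield, promote→Q0. Q0=[P4] Q1=[P1,P3] Q2=[]
t=21-22: P4@Q0 runs 1, rem=4, I/O yield, promote→Q0. Q0=[P4] Q1=[P1,P3] Q2=[]
t=22-23: P4@Q0 runs 1, rem=3, I/O yield, promote→Q0. Q0=[P4] Q1=[P1,P3] Q2=[]
t=23-24: P4@Q0 runs 1, rem=2, I/O yield, promote→Q0. Q0=[P4] Q1=[P1,P3] Q2=[]
t=24-25: P4@Q0 runs 1, rem=1, I/O yield, promote→Q0. Q0=[P4] Q1=[P1,P3] Q2=[]
t=25-26: P4@Q0 runs 1, rem=0, completes. Q0=[] Q1=[P1,P3] Q2=[]
t=26-28: P1@Q1 runs 2, rem=0, completes. Q0=[] Q1=[P3] Q2=[]
t=28-33: P3@Q1 runs 5, rem=1, quantum used, demote→Q2. Q0=[] Q1=[] Q2=[P3]
t=33-34: P3@Q2 runs 1, rem=0, completes. Q0=[] Q1=[] Q2=[]

Answer: P2,P4,P1,P3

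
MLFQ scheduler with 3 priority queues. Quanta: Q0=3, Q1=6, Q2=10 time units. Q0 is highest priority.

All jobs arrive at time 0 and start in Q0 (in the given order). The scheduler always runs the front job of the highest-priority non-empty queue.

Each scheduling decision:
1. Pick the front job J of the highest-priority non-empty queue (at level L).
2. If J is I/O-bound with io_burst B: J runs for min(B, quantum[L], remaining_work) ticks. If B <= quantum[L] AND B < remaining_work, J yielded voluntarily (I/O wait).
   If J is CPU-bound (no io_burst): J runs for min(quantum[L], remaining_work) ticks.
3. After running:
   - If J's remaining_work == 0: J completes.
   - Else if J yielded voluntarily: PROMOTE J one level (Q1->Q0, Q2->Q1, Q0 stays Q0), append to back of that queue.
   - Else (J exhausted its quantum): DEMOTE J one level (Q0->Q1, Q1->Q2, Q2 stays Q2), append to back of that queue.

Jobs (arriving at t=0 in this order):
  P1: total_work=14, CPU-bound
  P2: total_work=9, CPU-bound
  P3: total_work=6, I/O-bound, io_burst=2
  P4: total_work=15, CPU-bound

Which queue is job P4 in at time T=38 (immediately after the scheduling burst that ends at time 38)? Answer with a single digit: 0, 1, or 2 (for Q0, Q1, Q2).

t=0-3: P1@Q0 runs 3, rem=11, quantum used, demote→Q1. Q0=[P2,P3,P4] Q1=[P1] Q2=[]
t=3-6: P2@Q0 runs 3, rem=6, quantum used, demote→Q1. Q0=[P3,P4] Q1=[P1,P2] Q2=[]
t=6-8: P3@Q0 runs 2, rem=4, I/O yield, promote→Q0. Q0=[P4,P3] Q1=[P1,P2] Q2=[]
t=8-11: P4@Q0 runs 3, rem=12, quantum used, demote→Q1. Q0=[P3] Q1=[P1,P2,P4] Q2=[]
t=11-13: P3@Q0 runs 2, rem=2, I/O yield, promote→Q0. Q0=[P3] Q1=[P1,P2,P4] Q2=[]
t=13-15: P3@Q0 runs 2, rem=0, completes. Q0=[] Q1=[P1,P2,P4] Q2=[]
t=15-21: P1@Q1 runs 6, rem=5, quantum used, demote→Q2. Q0=[] Q1=[P2,P4] Q2=[P1]
t=21-27: P2@Q1 runs 6, rem=0, completes. Q0=[] Q1=[P4] Q2=[P1]
t=27-33: P4@Q1 runs 6, rem=6, quantum used, demote→Q2. Q0=[] Q1=[] Q2=[P1,P4]
t=33-38: P1@Q2 runs 5, rem=0, completes. Q0=[] Q1=[] Q2=[P4]
t=38-44: P4@Q2 runs 6, rem=0, completes. Q0=[] Q1=[] Q2=[]

Answer: 2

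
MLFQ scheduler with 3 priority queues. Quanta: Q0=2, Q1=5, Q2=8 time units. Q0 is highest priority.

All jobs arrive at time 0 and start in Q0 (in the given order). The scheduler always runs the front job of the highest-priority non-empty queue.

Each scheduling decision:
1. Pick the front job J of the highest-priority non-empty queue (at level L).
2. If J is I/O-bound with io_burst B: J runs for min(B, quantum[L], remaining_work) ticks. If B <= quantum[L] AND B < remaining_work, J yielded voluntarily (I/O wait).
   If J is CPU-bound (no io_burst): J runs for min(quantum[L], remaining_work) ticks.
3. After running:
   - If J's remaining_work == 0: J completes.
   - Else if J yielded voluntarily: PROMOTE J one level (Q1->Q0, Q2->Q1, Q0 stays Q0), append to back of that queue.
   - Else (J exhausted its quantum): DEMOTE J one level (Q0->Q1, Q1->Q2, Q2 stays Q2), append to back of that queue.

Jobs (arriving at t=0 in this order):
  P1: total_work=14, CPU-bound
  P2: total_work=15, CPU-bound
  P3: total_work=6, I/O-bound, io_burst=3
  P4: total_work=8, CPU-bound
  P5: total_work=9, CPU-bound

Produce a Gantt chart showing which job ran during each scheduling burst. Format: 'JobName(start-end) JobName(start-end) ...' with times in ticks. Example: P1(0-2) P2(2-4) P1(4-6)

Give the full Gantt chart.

t=0-2: P1@Q0 runs 2, rem=12, quantum used, demote→Q1. Q0=[P2,P3,P4,P5] Q1=[P1] Q2=[]
t=2-4: P2@Q0 runs 2, rem=13, quantum used, demote→Q1. Q0=[P3,P4,P5] Q1=[P1,P2] Q2=[]
t=4-6: P3@Q0 runs 2, rem=4, quantum used, demote→Q1. Q0=[P4,P5] Q1=[P1,P2,P3] Q2=[]
t=6-8: P4@Q0 runs 2, rem=6, quantum used, demote→Q1. Q0=[P5] Q1=[P1,P2,P3,P4] Q2=[]
t=8-10: P5@Q0 runs 2, rem=7, quantum used, demote→Q1. Q0=[] Q1=[P1,P2,P3,P4,P5] Q2=[]
t=10-15: P1@Q1 runs 5, rem=7, quantum used, demote→Q2. Q0=[] Q1=[P2,P3,P4,P5] Q2=[P1]
t=15-20: P2@Q1 runs 5, rem=8, quantum used, demote→Q2. Q0=[] Q1=[P3,P4,P5] Q2=[P1,P2]
t=20-23: P3@Q1 runs 3, rem=1, I/O yield, promote→Q0. Q0=[P3] Q1=[P4,P5] Q2=[P1,P2]
t=23-24: P3@Q0 runs 1, rem=0, completes. Q0=[] Q1=[P4,P5] Q2=[P1,P2]
t=24-29: P4@Q1 runs 5, rem=1, quantum used, demote→Q2. Q0=[] Q1=[P5] Q2=[P1,P2,P4]
t=29-34: P5@Q1 runs 5, rem=2, quantum used, demote→Q2. Q0=[] Q1=[] Q2=[P1,P2,P4,P5]
t=34-41: P1@Q2 runs 7, rem=0, completes. Q0=[] Q1=[] Q2=[P2,P4,P5]
t=41-49: P2@Q2 runs 8, rem=0, completes. Q0=[] Q1=[] Q2=[P4,P5]
t=49-50: P4@Q2 runs 1, rem=0, completes. Q0=[] Q1=[] Q2=[P5]
t=50-52: P5@Q2 runs 2, rem=0, completes. Q0=[] Q1=[] Q2=[]

Answer: P1(0-2) P2(2-4) P3(4-6) P4(6-8) P5(8-10) P1(10-15) P2(15-20) P3(20-23) P3(23-24) P4(24-29) P5(29-34) P1(34-41) P2(41-49) P4(49-50) P5(50-52)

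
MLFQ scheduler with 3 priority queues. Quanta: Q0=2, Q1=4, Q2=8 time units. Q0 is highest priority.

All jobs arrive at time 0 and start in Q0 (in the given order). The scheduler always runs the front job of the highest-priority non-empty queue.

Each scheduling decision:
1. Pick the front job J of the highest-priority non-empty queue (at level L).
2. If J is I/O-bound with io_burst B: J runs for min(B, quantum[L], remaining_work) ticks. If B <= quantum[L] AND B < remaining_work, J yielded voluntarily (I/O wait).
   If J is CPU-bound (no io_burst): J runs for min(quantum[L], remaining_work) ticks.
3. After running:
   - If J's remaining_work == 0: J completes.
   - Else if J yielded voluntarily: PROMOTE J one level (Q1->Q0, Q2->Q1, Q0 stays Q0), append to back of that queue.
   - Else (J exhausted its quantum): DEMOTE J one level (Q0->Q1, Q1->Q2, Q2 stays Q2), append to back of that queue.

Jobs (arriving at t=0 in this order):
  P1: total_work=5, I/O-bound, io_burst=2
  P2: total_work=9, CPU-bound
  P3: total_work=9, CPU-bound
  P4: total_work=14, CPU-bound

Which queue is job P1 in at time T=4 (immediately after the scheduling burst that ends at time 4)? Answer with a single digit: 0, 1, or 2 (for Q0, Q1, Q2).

t=0-2: P1@Q0 runs 2, rem=3, I/O yield, promote→Q0. Q0=[P2,P3,P4,P1] Q1=[] Q2=[]
t=2-4: P2@Q0 runs 2, rem=7, quantum used, demote→Q1. Q0=[P3,P4,P1] Q1=[P2] Q2=[]
t=4-6: P3@Q0 runs 2, rem=7, quantum used, demote→Q1. Q0=[P4,P1] Q1=[P2,P3] Q2=[]
t=6-8: P4@Q0 runs 2, rem=12, quantum used, demote→Q1. Q0=[P1] Q1=[P2,P3,P4] Q2=[]
t=8-10: P1@Q0 runs 2, rem=1, I/O yield, promote→Q0. Q0=[P1] Q1=[P2,P3,P4] Q2=[]
t=10-11: P1@Q0 runs 1, rem=0, completes. Q0=[] Q1=[P2,P3,P4] Q2=[]
t=11-15: P2@Q1 runs 4, rem=3, quantum used, demote→Q2. Q0=[] Q1=[P3,P4] Q2=[P2]
t=15-19: P3@Q1 runs 4, rem=3, quantum used, demote→Q2. Q0=[] Q1=[P4] Q2=[P2,P3]
t=19-23: P4@Q1 runs 4, rem=8, quantum used, demote→Q2. Q0=[] Q1=[] Q2=[P2,P3,P4]
t=23-26: P2@Q2 runs 3, rem=0, completes. Q0=[] Q1=[] Q2=[P3,P4]
t=26-29: P3@Q2 runs 3, rem=0, completes. Q0=[] Q1=[] Q2=[P4]
t=29-37: P4@Q2 runs 8, rem=0, completes. Q0=[] Q1=[] Q2=[]

Answer: 0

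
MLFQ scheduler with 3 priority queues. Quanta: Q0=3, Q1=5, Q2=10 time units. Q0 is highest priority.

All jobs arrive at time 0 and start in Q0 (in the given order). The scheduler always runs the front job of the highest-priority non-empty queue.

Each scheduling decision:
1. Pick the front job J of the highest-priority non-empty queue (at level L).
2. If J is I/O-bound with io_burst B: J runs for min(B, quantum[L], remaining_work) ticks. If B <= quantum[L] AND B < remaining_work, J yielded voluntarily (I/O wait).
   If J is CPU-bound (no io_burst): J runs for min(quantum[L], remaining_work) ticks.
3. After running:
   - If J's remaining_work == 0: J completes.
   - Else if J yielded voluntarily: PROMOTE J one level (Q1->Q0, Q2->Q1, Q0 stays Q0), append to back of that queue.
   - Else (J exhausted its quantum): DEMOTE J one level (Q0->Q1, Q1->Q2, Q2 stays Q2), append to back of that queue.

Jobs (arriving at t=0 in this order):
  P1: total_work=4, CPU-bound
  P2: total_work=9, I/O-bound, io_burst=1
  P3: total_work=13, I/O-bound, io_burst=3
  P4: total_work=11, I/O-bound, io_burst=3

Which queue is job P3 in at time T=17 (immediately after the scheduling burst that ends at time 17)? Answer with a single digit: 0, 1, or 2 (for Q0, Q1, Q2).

Answer: 0

Derivation:
t=0-3: P1@Q0 runs 3, rem=1, quantum used, demote→Q1. Q0=[P2,P3,P4] Q1=[P1] Q2=[]
t=3-4: P2@Q0 runs 1, rem=8, I/O yield, promote→Q0. Q0=[P3,P4,P2] Q1=[P1] Q2=[]
t=4-7: P3@Q0 runs 3, rem=10, I/O yield, promote→Q0. Q0=[P4,P2,P3] Q1=[P1] Q2=[]
t=7-10: P4@Q0 runs 3, rem=8, I/O yield, promote→Q0. Q0=[P2,P3,P4] Q1=[P1] Q2=[]
t=10-11: P2@Q0 runs 1, rem=7, I/O yield, promote→Q0. Q0=[P3,P4,P2] Q1=[P1] Q2=[]
t=11-14: P3@Q0 runs 3, rem=7, I/O yield, promote→Q0. Q0=[P4,P2,P3] Q1=[P1] Q2=[]
t=14-17: P4@Q0 runs 3, rem=5, I/O yield, promote→Q0. Q0=[P2,P3,P4] Q1=[P1] Q2=[]
t=17-18: P2@Q0 runs 1, rem=6, I/O yield, promote→Q0. Q0=[P3,P4,P2] Q1=[P1] Q2=[]
t=18-21: P3@Q0 runs 3, rem=4, I/O yield, promote→Q0. Q0=[P4,P2,P3] Q1=[P1] Q2=[]
t=21-24: P4@Q0 runs 3, rem=2, I/O yield, promote→Q0. Q0=[P2,P3,P4] Q1=[P1] Q2=[]
t=24-25: P2@Q0 runs 1, rem=5, I/O yield, promote→Q0. Q0=[P3,P4,P2] Q1=[P1] Q2=[]
t=25-28: P3@Q0 runs 3, rem=1, I/O yield, promote→Q0. Q0=[P4,P2,P3] Q1=[P1] Q2=[]
t=28-30: P4@Q0 runs 2, rem=0, completes. Q0=[P2,P3] Q1=[P1] Q2=[]
t=30-31: P2@Q0 runs 1, rem=4, I/O yield, promote→Q0. Q0=[P3,P2] Q1=[P1] Q2=[]
t=31-32: P3@Q0 runs 1, rem=0, completes. Q0=[P2] Q1=[P1] Q2=[]
t=32-33: P2@Q0 runs 1, rem=3, I/O yield, promote→Q0. Q0=[P2] Q1=[P1] Q2=[]
t=33-34: P2@Q0 runs 1, rem=2, I/O yield, promote→Q0. Q0=[P2] Q1=[P1] Q2=[]
t=34-35: P2@Q0 runs 1, rem=1, I/O yield, promote→Q0. Q0=[P2] Q1=[P1] Q2=[]
t=35-36: P2@Q0 runs 1, rem=0, completes. Q0=[] Q1=[P1] Q2=[]
t=36-37: P1@Q1 runs 1, rem=0, completes. Q0=[] Q1=[] Q2=[]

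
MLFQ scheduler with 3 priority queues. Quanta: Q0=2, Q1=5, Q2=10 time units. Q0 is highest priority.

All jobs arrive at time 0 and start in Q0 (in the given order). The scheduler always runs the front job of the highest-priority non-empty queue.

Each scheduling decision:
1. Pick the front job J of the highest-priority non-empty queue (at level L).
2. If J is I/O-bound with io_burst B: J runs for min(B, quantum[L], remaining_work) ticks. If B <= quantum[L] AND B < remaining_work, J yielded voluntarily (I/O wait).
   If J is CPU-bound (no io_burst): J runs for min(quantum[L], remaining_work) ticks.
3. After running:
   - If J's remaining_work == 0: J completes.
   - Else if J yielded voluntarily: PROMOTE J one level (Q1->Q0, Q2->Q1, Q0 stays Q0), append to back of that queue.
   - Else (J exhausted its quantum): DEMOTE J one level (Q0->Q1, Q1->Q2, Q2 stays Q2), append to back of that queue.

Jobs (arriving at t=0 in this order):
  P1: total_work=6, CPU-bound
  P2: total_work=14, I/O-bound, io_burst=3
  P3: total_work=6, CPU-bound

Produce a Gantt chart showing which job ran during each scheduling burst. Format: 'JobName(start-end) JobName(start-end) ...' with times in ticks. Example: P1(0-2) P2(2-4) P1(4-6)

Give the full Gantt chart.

t=0-2: P1@Q0 runs 2, rem=4, quantum used, demote→Q1. Q0=[P2,P3] Q1=[P1] Q2=[]
t=2-4: P2@Q0 runs 2, rem=12, quantum used, demote→Q1. Q0=[P3] Q1=[P1,P2] Q2=[]
t=4-6: P3@Q0 runs 2, rem=4, quantum used, demote→Q1. Q0=[] Q1=[P1,P2,P3] Q2=[]
t=6-10: P1@Q1 runs 4, rem=0, completes. Q0=[] Q1=[P2,P3] Q2=[]
t=10-13: P2@Q1 runs 3, rem=9, I/O yield, promote→Q0. Q0=[P2] Q1=[P3] Q2=[]
t=13-15: P2@Q0 runs 2, rem=7, quantum used, demote→Q1. Q0=[] Q1=[P3,P2] Q2=[]
t=15-19: P3@Q1 runs 4, rem=0, completes. Q0=[] Q1=[P2] Q2=[]
t=19-22: P2@Q1 runs 3, rem=4, I/O yield, promote→Q0. Q0=[P2] Q1=[] Q2=[]
t=22-24: P2@Q0 runs 2, rem=2, quantum used, demote→Q1. Q0=[] Q1=[P2] Q2=[]
t=24-26: P2@Q1 runs 2, rem=0, completes. Q0=[] Q1=[] Q2=[]

Answer: P1(0-2) P2(2-4) P3(4-6) P1(6-10) P2(10-13) P2(13-15) P3(15-19) P2(19-22) P2(22-24) P2(24-26)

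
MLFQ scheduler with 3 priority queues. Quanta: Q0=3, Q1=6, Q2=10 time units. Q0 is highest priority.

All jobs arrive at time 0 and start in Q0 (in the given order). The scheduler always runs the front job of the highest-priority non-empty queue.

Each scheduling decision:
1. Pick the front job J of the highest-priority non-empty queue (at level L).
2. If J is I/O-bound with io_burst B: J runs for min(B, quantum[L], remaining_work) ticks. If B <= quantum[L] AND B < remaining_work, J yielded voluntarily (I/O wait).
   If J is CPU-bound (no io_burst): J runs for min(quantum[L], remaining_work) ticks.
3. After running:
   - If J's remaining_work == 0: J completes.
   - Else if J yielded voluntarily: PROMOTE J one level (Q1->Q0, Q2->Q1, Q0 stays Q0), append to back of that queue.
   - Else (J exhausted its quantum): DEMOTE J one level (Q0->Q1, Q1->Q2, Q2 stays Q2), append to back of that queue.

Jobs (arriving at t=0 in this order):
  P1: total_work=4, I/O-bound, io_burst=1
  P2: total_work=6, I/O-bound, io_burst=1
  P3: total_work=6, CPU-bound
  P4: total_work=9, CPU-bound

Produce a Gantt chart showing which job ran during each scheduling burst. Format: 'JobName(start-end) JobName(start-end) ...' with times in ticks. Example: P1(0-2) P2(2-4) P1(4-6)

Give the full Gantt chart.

t=0-1: P1@Q0 runs 1, rem=3, I/O yield, promote→Q0. Q0=[P2,P3,P4,P1] Q1=[] Q2=[]
t=1-2: P2@Q0 runs 1, rem=5, I/O yield, promote→Q0. Q0=[P3,P4,P1,P2] Q1=[] Q2=[]
t=2-5: P3@Q0 runs 3, rem=3, quantum used, demote→Q1. Q0=[P4,P1,P2] Q1=[P3] Q2=[]
t=5-8: P4@Q0 runs 3, rem=6, quantum used, demote→Q1. Q0=[P1,P2] Q1=[P3,P4] Q2=[]
t=8-9: P1@Q0 runs 1, rem=2, I/O yield, promote→Q0. Q0=[P2,P1] Q1=[P3,P4] Q2=[]
t=9-10: P2@Q0 runs 1, rem=4, I/O yield, promote→Q0. Q0=[P1,P2] Q1=[P3,P4] Q2=[]
t=10-11: P1@Q0 runs 1, rem=1, I/O yield, promote→Q0. Q0=[P2,P1] Q1=[P3,P4] Q2=[]
t=11-12: P2@Q0 runs 1, rem=3, I/O yield, promote→Q0. Q0=[P1,P2] Q1=[P3,P4] Q2=[]
t=12-13: P1@Q0 runs 1, rem=0, completes. Q0=[P2] Q1=[P3,P4] Q2=[]
t=13-14: P2@Q0 runs 1, rem=2, I/O yield, promote→Q0. Q0=[P2] Q1=[P3,P4] Q2=[]
t=14-15: P2@Q0 runs 1, rem=1, I/O yield, promote→Q0. Q0=[P2] Q1=[P3,P4] Q2=[]
t=15-16: P2@Q0 runs 1, rem=0, completes. Q0=[] Q1=[P3,P4] Q2=[]
t=16-19: P3@Q1 runs 3, rem=0, completes. Q0=[] Q1=[P4] Q2=[]
t=19-25: P4@Q1 runs 6, rem=0, completes. Q0=[] Q1=[] Q2=[]

Answer: P1(0-1) P2(1-2) P3(2-5) P4(5-8) P1(8-9) P2(9-10) P1(10-11) P2(11-12) P1(12-13) P2(13-14) P2(14-15) P2(15-16) P3(16-19) P4(19-25)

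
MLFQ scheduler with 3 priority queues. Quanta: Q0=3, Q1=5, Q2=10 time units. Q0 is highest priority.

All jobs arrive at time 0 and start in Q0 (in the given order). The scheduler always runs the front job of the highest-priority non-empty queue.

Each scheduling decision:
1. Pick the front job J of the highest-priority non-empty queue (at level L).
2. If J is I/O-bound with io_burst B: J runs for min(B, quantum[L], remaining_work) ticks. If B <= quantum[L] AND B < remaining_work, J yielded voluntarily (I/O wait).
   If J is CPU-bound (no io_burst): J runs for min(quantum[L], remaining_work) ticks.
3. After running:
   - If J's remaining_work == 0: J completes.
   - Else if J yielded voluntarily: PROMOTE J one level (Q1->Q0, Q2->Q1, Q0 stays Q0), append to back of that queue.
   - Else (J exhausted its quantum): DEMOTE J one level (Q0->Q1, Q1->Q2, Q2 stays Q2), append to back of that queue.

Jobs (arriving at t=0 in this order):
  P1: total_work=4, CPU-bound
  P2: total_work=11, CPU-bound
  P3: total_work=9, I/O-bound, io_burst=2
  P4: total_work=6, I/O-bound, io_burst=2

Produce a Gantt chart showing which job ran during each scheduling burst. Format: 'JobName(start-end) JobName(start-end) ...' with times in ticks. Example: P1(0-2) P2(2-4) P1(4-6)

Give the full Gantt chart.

Answer: P1(0-3) P2(3-6) P3(6-8) P4(8-10) P3(10-12) P4(12-14) P3(14-16) P4(16-18) P3(18-20) P3(20-21) P1(21-22) P2(22-27) P2(27-30)

Derivation:
t=0-3: P1@Q0 runs 3, rem=1, quantum used, demote→Q1. Q0=[P2,P3,P4] Q1=[P1] Q2=[]
t=3-6: P2@Q0 runs 3, rem=8, quantum used, demote→Q1. Q0=[P3,P4] Q1=[P1,P2] Q2=[]
t=6-8: P3@Q0 runs 2, rem=7, I/O yield, promote→Q0. Q0=[P4,P3] Q1=[P1,P2] Q2=[]
t=8-10: P4@Q0 runs 2, rem=4, I/O yield, promote→Q0. Q0=[P3,P4] Q1=[P1,P2] Q2=[]
t=10-12: P3@Q0 runs 2, rem=5, I/O yield, promote→Q0. Q0=[P4,P3] Q1=[P1,P2] Q2=[]
t=12-14: P4@Q0 runs 2, rem=2, I/O yield, promote→Q0. Q0=[P3,P4] Q1=[P1,P2] Q2=[]
t=14-16: P3@Q0 runs 2, rem=3, I/O yield, promote→Q0. Q0=[P4,P3] Q1=[P1,P2] Q2=[]
t=16-18: P4@Q0 runs 2, rem=0, completes. Q0=[P3] Q1=[P1,P2] Q2=[]
t=18-20: P3@Q0 runs 2, rem=1, I/O yield, promote→Q0. Q0=[P3] Q1=[P1,P2] Q2=[]
t=20-21: P3@Q0 runs 1, rem=0, completes. Q0=[] Q1=[P1,P2] Q2=[]
t=21-22: P1@Q1 runs 1, rem=0, completes. Q0=[] Q1=[P2] Q2=[]
t=22-27: P2@Q1 runs 5, rem=3, quantum used, demote→Q2. Q0=[] Q1=[] Q2=[P2]
t=27-30: P2@Q2 runs 3, rem=0, completes. Q0=[] Q1=[] Q2=[]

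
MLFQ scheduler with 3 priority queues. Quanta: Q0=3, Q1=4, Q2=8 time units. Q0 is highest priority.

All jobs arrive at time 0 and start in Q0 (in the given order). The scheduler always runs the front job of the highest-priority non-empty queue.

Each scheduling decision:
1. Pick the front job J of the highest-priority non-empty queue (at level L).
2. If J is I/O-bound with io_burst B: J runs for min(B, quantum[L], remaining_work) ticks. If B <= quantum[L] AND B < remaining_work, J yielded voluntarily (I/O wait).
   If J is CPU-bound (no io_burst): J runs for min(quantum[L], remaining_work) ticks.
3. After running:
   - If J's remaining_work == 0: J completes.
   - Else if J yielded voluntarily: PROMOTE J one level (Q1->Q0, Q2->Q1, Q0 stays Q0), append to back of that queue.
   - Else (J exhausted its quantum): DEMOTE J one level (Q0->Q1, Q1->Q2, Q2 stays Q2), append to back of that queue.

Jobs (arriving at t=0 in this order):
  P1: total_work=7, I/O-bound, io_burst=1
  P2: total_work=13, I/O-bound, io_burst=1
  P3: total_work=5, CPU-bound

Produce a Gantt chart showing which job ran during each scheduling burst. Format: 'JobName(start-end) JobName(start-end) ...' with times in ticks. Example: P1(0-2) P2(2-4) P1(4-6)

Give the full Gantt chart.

t=0-1: P1@Q0 runs 1, rem=6, I/O yield, promote→Q0. Q0=[P2,P3,P1] Q1=[] Q2=[]
t=1-2: P2@Q0 runs 1, rem=12, I/O yield, promote→Q0. Q0=[P3,P1,P2] Q1=[] Q2=[]
t=2-5: P3@Q0 runs 3, rem=2, quantum used, demote→Q1. Q0=[P1,P2] Q1=[P3] Q2=[]
t=5-6: P1@Q0 runs 1, rem=5, I/O yield, promote→Q0. Q0=[P2,P1] Q1=[P3] Q2=[]
t=6-7: P2@Q0 runs 1, rem=11, I/O yield, promote→Q0. Q0=[P1,P2] Q1=[P3] Q2=[]
t=7-8: P1@Q0 runs 1, rem=4, I/O yield, promote→Q0. Q0=[P2,P1] Q1=[P3] Q2=[]
t=8-9: P2@Q0 runs 1, rem=10, I/O yield, promote→Q0. Q0=[P1,P2] Q1=[P3] Q2=[]
t=9-10: P1@Q0 runs 1, rem=3, I/O yield, promote→Q0. Q0=[P2,P1] Q1=[P3] Q2=[]
t=10-11: P2@Q0 runs 1, rem=9, I/O yield, promote→Q0. Q0=[P1,P2] Q1=[P3] Q2=[]
t=11-12: P1@Q0 runs 1, rem=2, I/O yield, promote→Q0. Q0=[P2,P1] Q1=[P3] Q2=[]
t=12-13: P2@Q0 runs 1, rem=8, I/O yield, promote→Q0. Q0=[P1,P2] Q1=[P3] Q2=[]
t=13-14: P1@Q0 runs 1, rem=1, I/O yield, promote→Q0. Q0=[P2,P1] Q1=[P3] Q2=[]
t=14-15: P2@Q0 runs 1, rem=7, I/O yield, promote→Q0. Q0=[P1,P2] Q1=[P3] Q2=[]
t=15-16: P1@Q0 runs 1, rem=0, completes. Q0=[P2] Q1=[P3] Q2=[]
t=16-17: P2@Q0 runs 1, rem=6, I/O yield, promote→Q0. Q0=[P2] Q1=[P3] Q2=[]
t=17-18: P2@Q0 runs 1, rem=5, I/O yield, promote→Q0. Q0=[P2] Q1=[P3] Q2=[]
t=18-19: P2@Q0 runs 1, rem=4, I/O yield, promote→Q0. Q0=[P2] Q1=[P3] Q2=[]
t=19-20: P2@Q0 runs 1, rem=3, I/O yield, promote→Q0. Q0=[P2] Q1=[P3] Q2=[]
t=20-21: P2@Q0 runs 1, rem=2, I/O yield, promote→Q0. Q0=[P2] Q1=[P3] Q2=[]
t=21-22: P2@Q0 runs 1, rem=1, I/O yield, promote→Q0. Q0=[P2] Q1=[P3] Q2=[]
t=22-23: P2@Q0 runs 1, rem=0, completes. Q0=[] Q1=[P3] Q2=[]
t=23-25: P3@Q1 runs 2, rem=0, completes. Q0=[] Q1=[] Q2=[]

Answer: P1(0-1) P2(1-2) P3(2-5) P1(5-6) P2(6-7) P1(7-8) P2(8-9) P1(9-10) P2(10-11) P1(11-12) P2(12-13) P1(13-14) P2(14-15) P1(15-16) P2(16-17) P2(17-18) P2(18-19) P2(19-20) P2(20-21) P2(21-22) P2(22-23) P3(23-25)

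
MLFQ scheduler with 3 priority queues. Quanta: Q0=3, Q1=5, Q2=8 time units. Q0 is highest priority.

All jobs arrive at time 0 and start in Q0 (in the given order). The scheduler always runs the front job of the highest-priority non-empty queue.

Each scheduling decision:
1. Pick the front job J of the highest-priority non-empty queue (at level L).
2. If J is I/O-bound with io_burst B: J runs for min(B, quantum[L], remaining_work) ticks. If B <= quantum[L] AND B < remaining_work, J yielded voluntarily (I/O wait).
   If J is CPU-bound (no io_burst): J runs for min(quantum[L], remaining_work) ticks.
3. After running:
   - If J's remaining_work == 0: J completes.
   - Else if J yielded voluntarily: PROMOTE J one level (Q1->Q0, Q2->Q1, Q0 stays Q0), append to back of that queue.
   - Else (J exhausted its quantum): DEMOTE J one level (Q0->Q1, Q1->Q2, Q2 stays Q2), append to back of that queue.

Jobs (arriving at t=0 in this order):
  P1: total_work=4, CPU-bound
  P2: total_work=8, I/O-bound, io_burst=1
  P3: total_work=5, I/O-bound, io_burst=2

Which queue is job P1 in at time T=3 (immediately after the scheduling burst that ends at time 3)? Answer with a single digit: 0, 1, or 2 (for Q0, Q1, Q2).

Answer: 1

Derivation:
t=0-3: P1@Q0 runs 3, rem=1, quantum used, demote→Q1. Q0=[P2,P3] Q1=[P1] Q2=[]
t=3-4: P2@Q0 runs 1, rem=7, I/O yield, promote→Q0. Q0=[P3,P2] Q1=[P1] Q2=[]
t=4-6: P3@Q0 runs 2, rem=3, I/O yield, promote→Q0. Q0=[P2,P3] Q1=[P1] Q2=[]
t=6-7: P2@Q0 runs 1, rem=6, I/O yield, promote→Q0. Q0=[P3,P2] Q1=[P1] Q2=[]
t=7-9: P3@Q0 runs 2, rem=1, I/O yield, promote→Q0. Q0=[P2,P3] Q1=[P1] Q2=[]
t=9-10: P2@Q0 runs 1, rem=5, I/O yield, promote→Q0. Q0=[P3,P2] Q1=[P1] Q2=[]
t=10-11: P3@Q0 runs 1, rem=0, completes. Q0=[P2] Q1=[P1] Q2=[]
t=11-12: P2@Q0 runs 1, rem=4, I/O yield, promote→Q0. Q0=[P2] Q1=[P1] Q2=[]
t=12-13: P2@Q0 runs 1, rem=3, I/O yield, promote→Q0. Q0=[P2] Q1=[P1] Q2=[]
t=13-14: P2@Q0 runs 1, rem=2, I/O yield, promote→Q0. Q0=[P2] Q1=[P1] Q2=[]
t=14-15: P2@Q0 runs 1, rem=1, I/O yield, promote→Q0. Q0=[P2] Q1=[P1] Q2=[]
t=15-16: P2@Q0 runs 1, rem=0, completes. Q0=[] Q1=[P1] Q2=[]
t=16-17: P1@Q1 runs 1, rem=0, completes. Q0=[] Q1=[] Q2=[]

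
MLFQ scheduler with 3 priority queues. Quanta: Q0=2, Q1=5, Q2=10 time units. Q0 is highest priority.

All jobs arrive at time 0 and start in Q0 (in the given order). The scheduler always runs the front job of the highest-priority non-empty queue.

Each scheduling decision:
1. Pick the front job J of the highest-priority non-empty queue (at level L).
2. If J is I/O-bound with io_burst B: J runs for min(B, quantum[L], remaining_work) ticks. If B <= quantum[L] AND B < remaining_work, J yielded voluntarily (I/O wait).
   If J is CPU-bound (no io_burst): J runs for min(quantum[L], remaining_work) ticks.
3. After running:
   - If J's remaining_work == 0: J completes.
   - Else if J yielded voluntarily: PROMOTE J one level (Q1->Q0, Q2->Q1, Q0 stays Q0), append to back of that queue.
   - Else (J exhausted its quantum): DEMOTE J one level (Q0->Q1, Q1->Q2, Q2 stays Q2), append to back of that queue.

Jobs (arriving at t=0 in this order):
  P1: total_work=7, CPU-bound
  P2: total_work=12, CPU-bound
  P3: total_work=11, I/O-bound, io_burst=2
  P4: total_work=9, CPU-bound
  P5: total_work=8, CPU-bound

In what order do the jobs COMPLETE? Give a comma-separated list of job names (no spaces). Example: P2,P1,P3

t=0-2: P1@Q0 runs 2, rem=5, quantum used, demote→Q1. Q0=[P2,P3,P4,P5] Q1=[P1] Q2=[]
t=2-4: P2@Q0 runs 2, rem=10, quantum used, demote→Q1. Q0=[P3,P4,P5] Q1=[P1,P2] Q2=[]
t=4-6: P3@Q0 runs 2, rem=9, I/O yield, promote→Q0. Q0=[P4,P5,P3] Q1=[P1,P2] Q2=[]
t=6-8: P4@Q0 runs 2, rem=7, quantum used, demote→Q1. Q0=[P5,P3] Q1=[P1,P2,P4] Q2=[]
t=8-10: P5@Q0 runs 2, rem=6, quantum used, demote→Q1. Q0=[P3] Q1=[P1,P2,P4,P5] Q2=[]
t=10-12: P3@Q0 runs 2, rem=7, I/O yield, promote→Q0. Q0=[P3] Q1=[P1,P2,P4,P5] Q2=[]
t=12-14: P3@Q0 runs 2, rem=5, I/O yield, promote→Q0. Q0=[P3] Q1=[P1,P2,P4,P5] Q2=[]
t=14-16: P3@Q0 runs 2, rem=3, I/O yield, promote→Q0. Q0=[P3] Q1=[P1,P2,P4,P5] Q2=[]
t=16-18: P3@Q0 runs 2, rem=1, I/O yield, promote→Q0. Q0=[P3] Q1=[P1,P2,P4,P5] Q2=[]
t=18-19: P3@Q0 runs 1, rem=0, completes. Q0=[] Q1=[P1,P2,P4,P5] Q2=[]
t=19-24: P1@Q1 runs 5, rem=0, completes. Q0=[] Q1=[P2,P4,P5] Q2=[]
t=24-29: P2@Q1 runs 5, rem=5, quantum used, demote→Q2. Q0=[] Q1=[P4,P5] Q2=[P2]
t=29-34: P4@Q1 runs 5, rem=2, quantum used, demote→Q2. Q0=[] Q1=[P5] Q2=[P2,P4]
t=34-39: P5@Q1 runs 5, rem=1, quantum used, demote→Q2. Q0=[] Q1=[] Q2=[P2,P4,P5]
t=39-44: P2@Q2 runs 5, rem=0, completes. Q0=[] Q1=[] Q2=[P4,P5]
t=44-46: P4@Q2 runs 2, rem=0, completes. Q0=[] Q1=[] Q2=[P5]
t=46-47: P5@Q2 runs 1, rem=0, completes. Q0=[] Q1=[] Q2=[]

Answer: P3,P1,P2,P4,P5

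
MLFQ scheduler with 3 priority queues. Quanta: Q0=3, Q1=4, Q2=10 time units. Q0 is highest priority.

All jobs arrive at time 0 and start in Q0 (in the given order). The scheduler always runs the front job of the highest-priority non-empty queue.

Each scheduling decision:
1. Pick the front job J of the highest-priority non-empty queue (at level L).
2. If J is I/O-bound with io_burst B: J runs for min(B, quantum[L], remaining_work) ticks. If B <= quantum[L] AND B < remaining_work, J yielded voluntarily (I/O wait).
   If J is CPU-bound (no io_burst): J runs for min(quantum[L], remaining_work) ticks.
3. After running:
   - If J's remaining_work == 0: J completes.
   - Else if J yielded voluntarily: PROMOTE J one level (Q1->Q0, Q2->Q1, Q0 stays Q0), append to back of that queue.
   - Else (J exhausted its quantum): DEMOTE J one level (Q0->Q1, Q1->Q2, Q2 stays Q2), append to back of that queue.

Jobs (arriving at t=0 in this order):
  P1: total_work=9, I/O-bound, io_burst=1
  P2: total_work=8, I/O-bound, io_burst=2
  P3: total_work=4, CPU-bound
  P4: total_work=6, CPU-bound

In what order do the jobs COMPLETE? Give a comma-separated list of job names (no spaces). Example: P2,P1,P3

Answer: P2,P1,P3,P4

Derivation:
t=0-1: P1@Q0 runs 1, rem=8, I/O yield, promote→Q0. Q0=[P2,P3,P4,P1] Q1=[] Q2=[]
t=1-3: P2@Q0 runs 2, rem=6, I/O yield, promote→Q0. Q0=[P3,P4,P1,P2] Q1=[] Q2=[]
t=3-6: P3@Q0 runs 3, rem=1, quantum used, demote→Q1. Q0=[P4,P1,P2] Q1=[P3] Q2=[]
t=6-9: P4@Q0 runs 3, rem=3, quantum used, demote→Q1. Q0=[P1,P2] Q1=[P3,P4] Q2=[]
t=9-10: P1@Q0 runs 1, rem=7, I/O yield, promote→Q0. Q0=[P2,P1] Q1=[P3,P4] Q2=[]
t=10-12: P2@Q0 runs 2, rem=4, I/O yield, promote→Q0. Q0=[P1,P2] Q1=[P3,P4] Q2=[]
t=12-13: P1@Q0 runs 1, rem=6, I/O yield, promote→Q0. Q0=[P2,P1] Q1=[P3,P4] Q2=[]
t=13-15: P2@Q0 runs 2, rem=2, I/O yield, promote→Q0. Q0=[P1,P2] Q1=[P3,P4] Q2=[]
t=15-16: P1@Q0 runs 1, rem=5, I/O yield, promote→Q0. Q0=[P2,P1] Q1=[P3,P4] Q2=[]
t=16-18: P2@Q0 runs 2, rem=0, completes. Q0=[P1] Q1=[P3,P4] Q2=[]
t=18-19: P1@Q0 runs 1, rem=4, I/O yield, promote→Q0. Q0=[P1] Q1=[P3,P4] Q2=[]
t=19-20: P1@Q0 runs 1, rem=3, I/O yield, promote→Q0. Q0=[P1] Q1=[P3,P4] Q2=[]
t=20-21: P1@Q0 runs 1, rem=2, I/O yield, promote→Q0. Q0=[P1] Q1=[P3,P4] Q2=[]
t=21-22: P1@Q0 runs 1, rem=1, I/O yield, promote→Q0. Q0=[P1] Q1=[P3,P4] Q2=[]
t=22-23: P1@Q0 runs 1, rem=0, completes. Q0=[] Q1=[P3,P4] Q2=[]
t=23-24: P3@Q1 runs 1, rem=0, completes. Q0=[] Q1=[P4] Q2=[]
t=24-27: P4@Q1 runs 3, rem=0, completes. Q0=[] Q1=[] Q2=[]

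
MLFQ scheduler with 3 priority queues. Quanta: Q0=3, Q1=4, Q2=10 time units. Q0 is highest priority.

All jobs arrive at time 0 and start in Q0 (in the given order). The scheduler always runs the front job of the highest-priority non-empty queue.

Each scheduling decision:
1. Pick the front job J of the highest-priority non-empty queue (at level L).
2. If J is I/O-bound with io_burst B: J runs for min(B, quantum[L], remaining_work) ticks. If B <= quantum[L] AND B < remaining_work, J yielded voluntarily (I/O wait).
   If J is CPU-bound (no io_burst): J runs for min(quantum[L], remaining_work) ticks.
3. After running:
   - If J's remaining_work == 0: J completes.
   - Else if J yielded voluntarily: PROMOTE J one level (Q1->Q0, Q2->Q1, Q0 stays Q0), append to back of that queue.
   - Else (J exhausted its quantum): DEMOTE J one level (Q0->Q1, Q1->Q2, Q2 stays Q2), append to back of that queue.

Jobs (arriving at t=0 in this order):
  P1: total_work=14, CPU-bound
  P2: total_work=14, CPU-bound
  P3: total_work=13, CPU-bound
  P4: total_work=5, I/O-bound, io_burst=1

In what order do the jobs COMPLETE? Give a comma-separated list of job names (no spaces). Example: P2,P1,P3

t=0-3: P1@Q0 runs 3, rem=11, quantum used, demote→Q1. Q0=[P2,P3,P4] Q1=[P1] Q2=[]
t=3-6: P2@Q0 runs 3, rem=11, quantum used, demote→Q1. Q0=[P3,P4] Q1=[P1,P2] Q2=[]
t=6-9: P3@Q0 runs 3, rem=10, quantum used, demote→Q1. Q0=[P4] Q1=[P1,P2,P3] Q2=[]
t=9-10: P4@Q0 runs 1, rem=4, I/O yield, promote→Q0. Q0=[P4] Q1=[P1,P2,P3] Q2=[]
t=10-11: P4@Q0 runs 1, rem=3, I/O yield, promote→Q0. Q0=[P4] Q1=[P1,P2,P3] Q2=[]
t=11-12: P4@Q0 runs 1, rem=2, I/O yield, promote→Q0. Q0=[P4] Q1=[P1,P2,P3] Q2=[]
t=12-13: P4@Q0 runs 1, rem=1, I/O yield, promote→Q0. Q0=[P4] Q1=[P1,P2,P3] Q2=[]
t=13-14: P4@Q0 runs 1, rem=0, completes. Q0=[] Q1=[P1,P2,P3] Q2=[]
t=14-18: P1@Q1 runs 4, rem=7, quantum used, demote→Q2. Q0=[] Q1=[P2,P3] Q2=[P1]
t=18-22: P2@Q1 runs 4, rem=7, quantum used, demote→Q2. Q0=[] Q1=[P3] Q2=[P1,P2]
t=22-26: P3@Q1 runs 4, rem=6, quantum used, demote→Q2. Q0=[] Q1=[] Q2=[P1,P2,P3]
t=26-33: P1@Q2 runs 7, rem=0, completes. Q0=[] Q1=[] Q2=[P2,P3]
t=33-40: P2@Q2 runs 7, rem=0, completes. Q0=[] Q1=[] Q2=[P3]
t=40-46: P3@Q2 runs 6, rem=0, completes. Q0=[] Q1=[] Q2=[]

Answer: P4,P1,P2,P3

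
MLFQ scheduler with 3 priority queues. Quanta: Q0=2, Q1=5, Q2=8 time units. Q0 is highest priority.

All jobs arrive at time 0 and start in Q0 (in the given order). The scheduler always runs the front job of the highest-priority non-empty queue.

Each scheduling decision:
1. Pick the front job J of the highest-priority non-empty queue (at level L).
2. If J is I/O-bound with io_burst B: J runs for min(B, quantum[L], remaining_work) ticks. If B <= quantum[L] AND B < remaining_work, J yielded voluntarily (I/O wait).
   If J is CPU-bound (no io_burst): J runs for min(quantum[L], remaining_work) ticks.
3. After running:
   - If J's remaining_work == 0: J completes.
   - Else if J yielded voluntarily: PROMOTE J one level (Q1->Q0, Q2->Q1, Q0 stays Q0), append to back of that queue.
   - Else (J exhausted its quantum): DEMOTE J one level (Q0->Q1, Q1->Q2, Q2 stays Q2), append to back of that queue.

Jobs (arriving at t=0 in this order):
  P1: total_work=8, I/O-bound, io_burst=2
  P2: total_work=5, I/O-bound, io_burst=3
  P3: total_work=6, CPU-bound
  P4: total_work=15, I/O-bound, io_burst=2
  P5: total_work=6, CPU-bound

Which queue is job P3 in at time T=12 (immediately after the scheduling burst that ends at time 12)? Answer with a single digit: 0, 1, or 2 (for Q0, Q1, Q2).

Answer: 1

Derivation:
t=0-2: P1@Q0 runs 2, rem=6, I/O yield, promote→Q0. Q0=[P2,P3,P4,P5,P1] Q1=[] Q2=[]
t=2-4: P2@Q0 runs 2, rem=3, quantum used, demote→Q1. Q0=[P3,P4,P5,P1] Q1=[P2] Q2=[]
t=4-6: P3@Q0 runs 2, rem=4, quantum used, demote→Q1. Q0=[P4,P5,P1] Q1=[P2,P3] Q2=[]
t=6-8: P4@Q0 runs 2, rem=13, I/O yield, promote→Q0. Q0=[P5,P1,P4] Q1=[P2,P3] Q2=[]
t=8-10: P5@Q0 runs 2, rem=4, quantum used, demote→Q1. Q0=[P1,P4] Q1=[P2,P3,P5] Q2=[]
t=10-12: P1@Q0 runs 2, rem=4, I/O yield, promote→Q0. Q0=[P4,P1] Q1=[P2,P3,P5] Q2=[]
t=12-14: P4@Q0 runs 2, rem=11, I/O yield, promote→Q0. Q0=[P1,P4] Q1=[P2,P3,P5] Q2=[]
t=14-16: P1@Q0 runs 2, rem=2, I/O yield, promote→Q0. Q0=[P4,P1] Q1=[P2,P3,P5] Q2=[]
t=16-18: P4@Q0 runs 2, rem=9, I/O yield, promote→Q0. Q0=[P1,P4] Q1=[P2,P3,P5] Q2=[]
t=18-20: P1@Q0 runs 2, rem=0, completes. Q0=[P4] Q1=[P2,P3,P5] Q2=[]
t=20-22: P4@Q0 runs 2, rem=7, I/O yield, promote→Q0. Q0=[P4] Q1=[P2,P3,P5] Q2=[]
t=22-24: P4@Q0 runs 2, rem=5, I/O yield, promote→Q0. Q0=[P4] Q1=[P2,P3,P5] Q2=[]
t=24-26: P4@Q0 runs 2, rem=3, I/O yield, promote→Q0. Q0=[P4] Q1=[P2,P3,P5] Q2=[]
t=26-28: P4@Q0 runs 2, rem=1, I/O yield, promote→Q0. Q0=[P4] Q1=[P2,P3,P5] Q2=[]
t=28-29: P4@Q0 runs 1, rem=0, completes. Q0=[] Q1=[P2,P3,P5] Q2=[]
t=29-32: P2@Q1 runs 3, rem=0, completes. Q0=[] Q1=[P3,P5] Q2=[]
t=32-36: P3@Q1 runs 4, rem=0, completes. Q0=[] Q1=[P5] Q2=[]
t=36-40: P5@Q1 runs 4, rem=0, completes. Q0=[] Q1=[] Q2=[]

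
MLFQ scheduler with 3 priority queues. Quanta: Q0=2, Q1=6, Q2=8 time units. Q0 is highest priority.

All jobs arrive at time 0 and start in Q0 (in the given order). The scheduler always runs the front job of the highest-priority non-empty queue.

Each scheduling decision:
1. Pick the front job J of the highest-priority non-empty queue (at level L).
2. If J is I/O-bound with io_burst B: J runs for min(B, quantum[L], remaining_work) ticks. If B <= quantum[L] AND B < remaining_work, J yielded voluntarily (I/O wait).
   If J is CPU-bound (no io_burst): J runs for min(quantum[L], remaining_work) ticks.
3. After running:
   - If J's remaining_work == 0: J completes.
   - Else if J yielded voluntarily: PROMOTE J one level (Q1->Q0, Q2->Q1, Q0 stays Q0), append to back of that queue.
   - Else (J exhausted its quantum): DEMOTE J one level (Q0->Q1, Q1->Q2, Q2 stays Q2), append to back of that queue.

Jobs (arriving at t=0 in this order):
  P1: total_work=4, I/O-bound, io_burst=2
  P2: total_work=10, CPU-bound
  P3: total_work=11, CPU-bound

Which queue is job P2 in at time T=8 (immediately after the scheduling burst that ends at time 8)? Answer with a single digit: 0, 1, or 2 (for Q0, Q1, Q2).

t=0-2: P1@Q0 runs 2, rem=2, I/O yield, promote→Q0. Q0=[P2,P3,P1] Q1=[] Q2=[]
t=2-4: P2@Q0 runs 2, rem=8, quantum used, demote→Q1. Q0=[P3,P1] Q1=[P2] Q2=[]
t=4-6: P3@Q0 runs 2, rem=9, quantum used, demote→Q1. Q0=[P1] Q1=[P2,P3] Q2=[]
t=6-8: P1@Q0 runs 2, rem=0, completes. Q0=[] Q1=[P2,P3] Q2=[]
t=8-14: P2@Q1 runs 6, rem=2, quantum used, demote→Q2. Q0=[] Q1=[P3] Q2=[P2]
t=14-20: P3@Q1 runs 6, rem=3, quantum used, demote→Q2. Q0=[] Q1=[] Q2=[P2,P3]
t=20-22: P2@Q2 runs 2, rem=0, completes. Q0=[] Q1=[] Q2=[P3]
t=22-25: P3@Q2 runs 3, rem=0, completes. Q0=[] Q1=[] Q2=[]

Answer: 1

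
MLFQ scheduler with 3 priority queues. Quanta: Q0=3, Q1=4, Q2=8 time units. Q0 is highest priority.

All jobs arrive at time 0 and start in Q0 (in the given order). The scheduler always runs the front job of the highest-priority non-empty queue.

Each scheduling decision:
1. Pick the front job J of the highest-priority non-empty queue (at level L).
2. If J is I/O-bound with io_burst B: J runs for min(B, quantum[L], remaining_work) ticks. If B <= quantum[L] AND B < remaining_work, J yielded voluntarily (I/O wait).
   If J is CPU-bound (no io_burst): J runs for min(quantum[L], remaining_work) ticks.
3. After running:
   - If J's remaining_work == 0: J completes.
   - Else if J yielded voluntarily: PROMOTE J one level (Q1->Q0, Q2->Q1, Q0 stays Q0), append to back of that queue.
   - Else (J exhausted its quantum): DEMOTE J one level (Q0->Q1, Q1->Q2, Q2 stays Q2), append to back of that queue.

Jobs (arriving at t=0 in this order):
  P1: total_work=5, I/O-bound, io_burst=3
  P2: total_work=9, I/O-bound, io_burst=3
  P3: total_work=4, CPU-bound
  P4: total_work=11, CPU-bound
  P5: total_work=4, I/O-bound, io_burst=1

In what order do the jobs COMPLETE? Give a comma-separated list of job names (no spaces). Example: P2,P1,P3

t=0-3: P1@Q0 runs 3, rem=2, I/O yield, promote→Q0. Q0=[P2,P3,P4,P5,P1] Q1=[] Q2=[]
t=3-6: P2@Q0 runs 3, rem=6, I/O yield, promote→Q0. Q0=[P3,P4,P5,P1,P2] Q1=[] Q2=[]
t=6-9: P3@Q0 runs 3, rem=1, quantum used, demote→Q1. Q0=[P4,P5,P1,P2] Q1=[P3] Q2=[]
t=9-12: P4@Q0 runs 3, rem=8, quantum used, demote→Q1. Q0=[P5,P1,P2] Q1=[P3,P4] Q2=[]
t=12-13: P5@Q0 runs 1, rem=3, I/O yield, promote→Q0. Q0=[P1,P2,P5] Q1=[P3,P4] Q2=[]
t=13-15: P1@Q0 runs 2, rem=0, completes. Q0=[P2,P5] Q1=[P3,P4] Q2=[]
t=15-18: P2@Q0 runs 3, rem=3, I/O yield, promote→Q0. Q0=[P5,P2] Q1=[P3,P4] Q2=[]
t=18-19: P5@Q0 runs 1, rem=2, I/O yield, promote→Q0. Q0=[P2,P5] Q1=[P3,P4] Q2=[]
t=19-22: P2@Q0 runs 3, rem=0, completes. Q0=[P5] Q1=[P3,P4] Q2=[]
t=22-23: P5@Q0 runs 1, rem=1, I/O yield, promote→Q0. Q0=[P5] Q1=[P3,P4] Q2=[]
t=23-24: P5@Q0 runs 1, rem=0, completes. Q0=[] Q1=[P3,P4] Q2=[]
t=24-25: P3@Q1 runs 1, rem=0, completes. Q0=[] Q1=[P4] Q2=[]
t=25-29: P4@Q1 runs 4, rem=4, quantum used, demote→Q2. Q0=[] Q1=[] Q2=[P4]
t=29-33: P4@Q2 runs 4, rem=0, completes. Q0=[] Q1=[] Q2=[]

Answer: P1,P2,P5,P3,P4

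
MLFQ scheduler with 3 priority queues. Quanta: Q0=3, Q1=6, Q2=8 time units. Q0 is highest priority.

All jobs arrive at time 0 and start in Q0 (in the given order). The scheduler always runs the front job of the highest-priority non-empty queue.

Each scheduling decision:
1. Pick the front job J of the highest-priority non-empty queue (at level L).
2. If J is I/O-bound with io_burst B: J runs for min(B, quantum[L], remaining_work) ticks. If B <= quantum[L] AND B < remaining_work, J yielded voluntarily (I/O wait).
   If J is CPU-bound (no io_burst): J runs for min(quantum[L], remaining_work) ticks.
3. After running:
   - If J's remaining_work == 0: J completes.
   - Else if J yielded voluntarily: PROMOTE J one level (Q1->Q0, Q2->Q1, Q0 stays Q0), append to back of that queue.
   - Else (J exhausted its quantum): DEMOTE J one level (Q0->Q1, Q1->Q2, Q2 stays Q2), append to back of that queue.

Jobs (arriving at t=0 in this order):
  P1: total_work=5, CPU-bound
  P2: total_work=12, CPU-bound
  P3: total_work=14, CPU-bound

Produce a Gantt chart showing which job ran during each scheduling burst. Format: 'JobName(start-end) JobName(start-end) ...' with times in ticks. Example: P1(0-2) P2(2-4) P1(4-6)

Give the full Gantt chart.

Answer: P1(0-3) P2(3-6) P3(6-9) P1(9-11) P2(11-17) P3(17-23) P2(23-26) P3(26-31)

Derivation:
t=0-3: P1@Q0 runs 3, rem=2, quantum used, demote→Q1. Q0=[P2,P3] Q1=[P1] Q2=[]
t=3-6: P2@Q0 runs 3, rem=9, quantum used, demote→Q1. Q0=[P3] Q1=[P1,P2] Q2=[]
t=6-9: P3@Q0 runs 3, rem=11, quantum used, demote→Q1. Q0=[] Q1=[P1,P2,P3] Q2=[]
t=9-11: P1@Q1 runs 2, rem=0, completes. Q0=[] Q1=[P2,P3] Q2=[]
t=11-17: P2@Q1 runs 6, rem=3, quantum used, demote→Q2. Q0=[] Q1=[P3] Q2=[P2]
t=17-23: P3@Q1 runs 6, rem=5, quantum used, demote→Q2. Q0=[] Q1=[] Q2=[P2,P3]
t=23-26: P2@Q2 runs 3, rem=0, completes. Q0=[] Q1=[] Q2=[P3]
t=26-31: P3@Q2 runs 5, rem=0, completes. Q0=[] Q1=[] Q2=[]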